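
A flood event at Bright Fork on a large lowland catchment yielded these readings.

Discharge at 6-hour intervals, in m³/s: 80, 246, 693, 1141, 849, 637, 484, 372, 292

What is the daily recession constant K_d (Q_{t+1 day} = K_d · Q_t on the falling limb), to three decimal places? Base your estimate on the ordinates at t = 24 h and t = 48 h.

Between t = 24 h and t = 48 h the flow falls from 849 to 292 m³/s over 4×6 h = 24 h.
Per-interval ratio K = (292/849)^(1/4) = 0.7658; K_d = K^(24/6) = 0.344.

K_d ≈ 0.344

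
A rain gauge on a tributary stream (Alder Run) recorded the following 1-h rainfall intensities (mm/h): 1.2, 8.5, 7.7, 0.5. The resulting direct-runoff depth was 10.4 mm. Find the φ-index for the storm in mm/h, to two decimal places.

φ ≈ 2.90 mm/h

Only the 2 blocks with intensity above φ contribute runoff: 8.5, 7.7 mm/h.
Σ(I−φ)·Δt = d  ⇒  (8.5+7.7 − 2φ)·1 = 10.4
φ = (16.20 − 10.4/1) / 2 = 2.90 mm/h.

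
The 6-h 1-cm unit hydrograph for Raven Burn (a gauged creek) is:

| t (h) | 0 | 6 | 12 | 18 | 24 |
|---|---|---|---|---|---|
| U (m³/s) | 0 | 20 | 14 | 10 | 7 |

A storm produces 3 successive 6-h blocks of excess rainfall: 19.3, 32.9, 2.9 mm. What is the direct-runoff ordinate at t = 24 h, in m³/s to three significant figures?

By discrete convolution, Q_j = Σ (P_i / 10 mm) · U_{j−i}.
At t = 24 h (j=4): Q = (19.3/10)·7 + (32.9/10)·10 + (2.9/10)·14 = 50.5 m³/s.

Q ≈ 50.5 m³/s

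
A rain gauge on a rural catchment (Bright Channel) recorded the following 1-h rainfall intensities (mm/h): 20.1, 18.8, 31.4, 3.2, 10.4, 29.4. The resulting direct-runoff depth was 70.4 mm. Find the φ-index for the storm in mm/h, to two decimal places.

φ ≈ 7.94 mm/h

Only the 5 blocks with intensity above φ contribute runoff: 20.1, 18.8, 31.4, 10.4, 29.4 mm/h.
Σ(I−φ)·Δt = d  ⇒  (20.1+18.8+31.4+10.4+29.4 − 5φ)·1 = 70.4
φ = (110.1 − 70.4/1) / 5 = 7.94 mm/h.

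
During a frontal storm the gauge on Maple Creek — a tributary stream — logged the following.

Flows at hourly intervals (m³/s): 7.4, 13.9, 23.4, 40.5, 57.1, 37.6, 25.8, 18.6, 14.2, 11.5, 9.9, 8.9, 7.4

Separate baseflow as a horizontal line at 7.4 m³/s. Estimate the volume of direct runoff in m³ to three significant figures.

Direct-runoff ordinates (Q − Q_b): 0.0, 6.5, 16.0, 33.1, 49.7, 30.2, 18.4, 11.2, 6.8, 4.1, 2.5, 1.5, 0.0 m³/s.
ΣQ_DR = 180.0 m³/s.
With Δt = 1 h = 3600 s, V = ΣQ_DR · Δt = 180.0 × 3600 = 6.48 × 10^5 m³.

V ≈ 6.48 × 10^5 m³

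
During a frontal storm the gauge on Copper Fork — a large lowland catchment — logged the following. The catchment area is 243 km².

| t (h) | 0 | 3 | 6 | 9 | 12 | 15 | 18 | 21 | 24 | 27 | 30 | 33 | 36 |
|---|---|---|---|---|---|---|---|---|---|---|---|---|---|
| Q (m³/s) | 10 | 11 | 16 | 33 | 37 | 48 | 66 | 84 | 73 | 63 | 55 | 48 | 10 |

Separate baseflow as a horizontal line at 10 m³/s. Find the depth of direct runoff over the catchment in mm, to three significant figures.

d ≈ 18.8 mm

Direct runoff: 0.0, 1.0, 6.0, 23.0, 27.0, 38.0, 56.0, 74.0, 63.0, 53.0, 45.0, 38.0, 0.0 m³/s; ΣQ_DR = 424.0 m³/s.
V = ΣQ_DR · Δt = 424.0 × 10800 s = 4.579 × 10^6 m³.
Over A = 243 km², depth = V / A = 18.8 mm.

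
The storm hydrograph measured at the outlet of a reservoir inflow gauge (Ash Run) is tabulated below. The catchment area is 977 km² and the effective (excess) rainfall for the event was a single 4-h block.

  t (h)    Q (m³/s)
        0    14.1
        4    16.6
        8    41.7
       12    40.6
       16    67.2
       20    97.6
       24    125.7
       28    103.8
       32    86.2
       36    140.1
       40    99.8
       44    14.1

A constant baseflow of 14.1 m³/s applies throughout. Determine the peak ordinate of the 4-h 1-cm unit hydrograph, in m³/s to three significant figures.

Direct runoff: 0.0, 2.5, 27.6, 26.5, 53.1, 83.5, 111.6, 89.7, 72.1, 126.0, 85.7, 0.0 m³/s; ΣQ_DR = 678.3 m³/s, peak = 126.0 m³/s.
Runoff depth d = ΣQ_DR·Δt / A = 678.3 × 14400 / (977 km²) = 9.997 mm.
The 1-cm UH is the DRH scaled by (10 mm)/d, so U_p = 126.0 × 10/9.997 = 126 m³/s.

U_p ≈ 126 m³/s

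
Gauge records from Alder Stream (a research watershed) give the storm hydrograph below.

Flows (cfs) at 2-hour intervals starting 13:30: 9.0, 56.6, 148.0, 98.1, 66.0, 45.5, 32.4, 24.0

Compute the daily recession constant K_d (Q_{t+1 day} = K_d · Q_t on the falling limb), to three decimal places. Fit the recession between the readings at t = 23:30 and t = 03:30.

Between t = 23:30 and t = 03:30 the flow falls from 45.5 to 24.0 cfs over 2×2 h = 4 h.
Per-interval ratio K = (24.0/45.5)^(1/2) = 0.7263; K_d = K^(24/2) = 0.022.

K_d ≈ 0.022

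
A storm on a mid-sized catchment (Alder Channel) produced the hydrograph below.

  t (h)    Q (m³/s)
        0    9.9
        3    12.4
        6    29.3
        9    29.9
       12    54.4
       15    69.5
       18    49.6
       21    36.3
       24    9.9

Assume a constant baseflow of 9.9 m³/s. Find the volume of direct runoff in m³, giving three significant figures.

V ≈ 2.29 × 10^6 m³

Direct-runoff ordinates (Q − Q_b): 0.0, 2.5, 19.4, 20.0, 44.5, 59.6, 39.7, 26.4, 0.0 m³/s.
ΣQ_DR = 212.1 m³/s.
With Δt = 3 h = 10800 s, V = ΣQ_DR · Δt = 212.1 × 10800 = 2.29 × 10^6 m³.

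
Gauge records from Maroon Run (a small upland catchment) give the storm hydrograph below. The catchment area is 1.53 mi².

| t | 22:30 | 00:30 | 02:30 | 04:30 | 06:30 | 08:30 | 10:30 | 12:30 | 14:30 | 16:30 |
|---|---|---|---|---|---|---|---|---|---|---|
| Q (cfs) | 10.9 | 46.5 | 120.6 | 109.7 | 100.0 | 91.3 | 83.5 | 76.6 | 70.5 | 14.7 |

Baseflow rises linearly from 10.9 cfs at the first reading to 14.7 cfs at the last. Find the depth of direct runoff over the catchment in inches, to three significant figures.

d ≈ 1.21 in

Direct runoff: 0.00, 35.18, 108.86, 97.53, 87.41, 78.29, 70.07, 62.74, 56.22, 0.00 cfs; ΣQ_DR = 596.3 cfs.
V = ΣQ_DR · Δt = 596.3 × 7200 s = 4.293 × 10^6 ft³.
Over A = 1.53 mi², depth = V / A = 1.21 in.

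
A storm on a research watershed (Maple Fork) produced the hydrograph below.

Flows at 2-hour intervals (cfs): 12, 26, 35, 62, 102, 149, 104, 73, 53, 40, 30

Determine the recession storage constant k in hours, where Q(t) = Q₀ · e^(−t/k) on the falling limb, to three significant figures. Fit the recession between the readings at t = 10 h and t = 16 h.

On the falling limb, Q drops from 149 to 53 cfs between t = 10 h and t = 16 h (Δt = 6 h).
k = −Δt / ln(Q₂/Q₁) = −6 / ln(53/149) = 5.80 h.

k ≈ 5.80 h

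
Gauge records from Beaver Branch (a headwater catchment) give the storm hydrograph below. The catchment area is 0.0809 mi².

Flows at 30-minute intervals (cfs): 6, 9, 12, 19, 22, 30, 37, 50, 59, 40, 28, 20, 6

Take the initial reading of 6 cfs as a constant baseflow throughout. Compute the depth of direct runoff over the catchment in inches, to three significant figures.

Direct runoff: 0.0, 3.0, 6.0, 13.0, 16.0, 24.0, 31.0, 44.0, 53.0, 34.0, 22.0, 14.0, 0.0 cfs; ΣQ_DR = 260.0 cfs.
V = ΣQ_DR · Δt = 260.0 × 1800 s = 4.680 × 10^5 ft³.
Over A = 0.0809 mi², depth = V / A = 2.49 in.

d ≈ 2.49 in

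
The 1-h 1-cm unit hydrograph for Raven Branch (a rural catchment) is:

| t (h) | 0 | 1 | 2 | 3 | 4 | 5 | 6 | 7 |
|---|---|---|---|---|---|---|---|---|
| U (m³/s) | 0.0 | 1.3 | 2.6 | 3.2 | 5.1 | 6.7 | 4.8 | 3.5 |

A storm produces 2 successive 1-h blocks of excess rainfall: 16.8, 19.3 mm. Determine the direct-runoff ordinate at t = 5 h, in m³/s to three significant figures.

Q ≈ 21.1 m³/s

By discrete convolution, Q_j = Σ (P_i / 10 mm) · U_{j−i}.
At t = 5 h (j=5): Q = (16.8/10)·6.7 + (19.3/10)·5.1 = 21.1 m³/s.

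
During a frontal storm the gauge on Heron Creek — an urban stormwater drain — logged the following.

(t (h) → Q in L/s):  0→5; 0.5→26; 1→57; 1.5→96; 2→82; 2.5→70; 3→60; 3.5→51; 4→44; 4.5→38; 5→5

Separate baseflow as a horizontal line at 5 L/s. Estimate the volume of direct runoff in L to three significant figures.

Direct-runoff ordinates (Q − Q_b): 0.0, 21.0, 52.0, 91.0, 77.0, 65.0, 55.0, 46.0, 39.0, 33.0, 0.0 L/s.
ΣQ_DR = 479.0 L/s.
With Δt = 0.5 h = 1800 s, V = ΣQ_DR · Δt = 479.0 × 1800 = 8.62 × 10^5 L.

V ≈ 8.62 × 10^5 L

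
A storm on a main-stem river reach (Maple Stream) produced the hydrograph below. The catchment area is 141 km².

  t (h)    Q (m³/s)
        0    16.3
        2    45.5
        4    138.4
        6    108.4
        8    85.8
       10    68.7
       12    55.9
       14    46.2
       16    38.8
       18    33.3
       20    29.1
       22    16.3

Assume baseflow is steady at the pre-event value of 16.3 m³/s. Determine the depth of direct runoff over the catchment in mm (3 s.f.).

Direct runoff: 0.0, 29.2, 122.1, 92.1, 69.5, 52.4, 39.6, 29.9, 22.5, 17.0, 12.8, 0.0 m³/s; ΣQ_DR = 487.1 m³/s.
V = ΣQ_DR · Δt = 487.1 × 7200 s = 3.507 × 10^6 m³.
Over A = 141 km², depth = V / A = 24.9 mm.

d ≈ 24.9 mm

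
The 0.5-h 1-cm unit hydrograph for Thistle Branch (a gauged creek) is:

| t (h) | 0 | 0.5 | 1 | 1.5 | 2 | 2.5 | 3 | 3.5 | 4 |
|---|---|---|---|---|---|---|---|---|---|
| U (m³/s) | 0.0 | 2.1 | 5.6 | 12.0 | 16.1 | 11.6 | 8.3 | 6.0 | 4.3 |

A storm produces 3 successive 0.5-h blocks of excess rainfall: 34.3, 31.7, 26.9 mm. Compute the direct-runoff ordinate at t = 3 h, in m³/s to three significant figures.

Q ≈ 109 m³/s

By discrete convolution, Q_j = Σ (P_i / 10 mm) · U_{j−i}.
At t = 3 h (j=6): Q = (34.3/10)·8.3 + (31.7/10)·11.6 + (26.9/10)·16.1 = 109 m³/s.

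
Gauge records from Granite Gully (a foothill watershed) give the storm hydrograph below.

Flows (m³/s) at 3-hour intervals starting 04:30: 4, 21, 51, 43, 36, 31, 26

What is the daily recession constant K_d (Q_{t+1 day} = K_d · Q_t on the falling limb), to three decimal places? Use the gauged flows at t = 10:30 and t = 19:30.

Between t = 10:30 and t = 19:30 the flow falls from 51 to 31 m³/s over 3×3 h = 9 h.
Per-interval ratio K = (31/51)^(1/3) = 0.8471; K_d = K^(24/3) = 0.265.

K_d ≈ 0.265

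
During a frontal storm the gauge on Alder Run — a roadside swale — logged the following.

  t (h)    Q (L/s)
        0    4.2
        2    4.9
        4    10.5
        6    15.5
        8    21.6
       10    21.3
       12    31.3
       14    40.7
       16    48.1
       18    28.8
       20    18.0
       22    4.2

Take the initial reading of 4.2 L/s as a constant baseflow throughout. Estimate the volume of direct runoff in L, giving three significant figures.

Direct-runoff ordinates (Q − Q_b): 0.0, 0.7, 6.3, 11.3, 17.4, 17.1, 27.1, 36.5, 43.9, 24.6, 13.8, 0.0 L/s.
ΣQ_DR = 198.7 L/s.
With Δt = 2 h = 7200 s, V = ΣQ_DR · Δt = 198.7 × 7200 = 1.43 × 10^6 L.

V ≈ 1.43 × 10^6 L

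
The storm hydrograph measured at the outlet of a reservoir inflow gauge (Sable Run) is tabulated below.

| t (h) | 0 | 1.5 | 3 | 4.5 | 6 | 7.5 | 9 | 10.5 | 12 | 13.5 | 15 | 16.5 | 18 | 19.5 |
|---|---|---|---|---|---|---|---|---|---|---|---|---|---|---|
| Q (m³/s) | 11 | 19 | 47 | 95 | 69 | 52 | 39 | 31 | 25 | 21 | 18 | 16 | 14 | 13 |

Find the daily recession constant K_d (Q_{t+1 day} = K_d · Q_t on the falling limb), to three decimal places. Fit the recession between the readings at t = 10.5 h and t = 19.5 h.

K_d ≈ 0.099

Between t = 10.5 h and t = 19.5 h the flow falls from 31 to 13 m³/s over 6×1.5 h = 9 h.
Per-interval ratio K = (13/31)^(1/6) = 0.8652; K_d = K^(24/1.5) = 0.099.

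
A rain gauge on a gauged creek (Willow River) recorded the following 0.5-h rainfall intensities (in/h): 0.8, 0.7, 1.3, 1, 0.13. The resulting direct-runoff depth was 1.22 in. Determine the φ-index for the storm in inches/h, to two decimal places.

φ ≈ 0.34 in/h

Only the 4 blocks with intensity above φ contribute runoff: 0.8, 0.7, 1.3, 1 in/h.
Σ(I−φ)·Δt = d  ⇒  (0.8+0.7+1.3+1 − 4φ)·0.5 = 1.22
φ = (3.800 − 1.22/0.5) / 4 = 0.34 in/h.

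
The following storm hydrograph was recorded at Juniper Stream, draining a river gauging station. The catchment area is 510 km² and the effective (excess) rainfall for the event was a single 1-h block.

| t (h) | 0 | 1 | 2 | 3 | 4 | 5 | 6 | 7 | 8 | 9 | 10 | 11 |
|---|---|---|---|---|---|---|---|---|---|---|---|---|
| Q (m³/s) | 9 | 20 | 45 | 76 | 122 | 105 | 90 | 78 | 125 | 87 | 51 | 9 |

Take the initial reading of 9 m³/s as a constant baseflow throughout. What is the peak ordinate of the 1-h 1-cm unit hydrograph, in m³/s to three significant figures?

U_p ≈ 232 m³/s

Direct runoff: 0.0, 11.0, 36.0, 67.0, 113.0, 96.0, 81.0, 69.0, 116.0, 78.0, 42.0, 0.0 m³/s; ΣQ_DR = 709.0 m³/s, peak = 116.0 m³/s.
Runoff depth d = ΣQ_DR·Δt / A = 709.0 × 3600 / (510 km²) = 5.005 mm.
The 1-cm UH is the DRH scaled by (10 mm)/d, so U_p = 116.0 × 10/5.005 = 232 m³/s.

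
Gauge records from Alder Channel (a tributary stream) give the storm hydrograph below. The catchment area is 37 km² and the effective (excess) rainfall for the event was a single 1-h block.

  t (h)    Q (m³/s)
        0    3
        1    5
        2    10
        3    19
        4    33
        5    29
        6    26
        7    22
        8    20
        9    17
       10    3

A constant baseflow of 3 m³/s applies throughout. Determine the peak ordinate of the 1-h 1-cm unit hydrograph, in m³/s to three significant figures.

U_p ≈ 20.0 m³/s

Direct runoff: 0.0, 2.0, 7.0, 16.0, 30.0, 26.0, 23.0, 19.0, 17.0, 14.0, 0.0 m³/s; ΣQ_DR = 154.0 m³/s, peak = 30.0 m³/s.
Runoff depth d = ΣQ_DR·Δt / A = 154.0 × 3600 / (37 km²) = 14.98 mm.
The 1-cm UH is the DRH scaled by (10 mm)/d, so U_p = 30.0 × 10/14.98 = 20.0 m³/s.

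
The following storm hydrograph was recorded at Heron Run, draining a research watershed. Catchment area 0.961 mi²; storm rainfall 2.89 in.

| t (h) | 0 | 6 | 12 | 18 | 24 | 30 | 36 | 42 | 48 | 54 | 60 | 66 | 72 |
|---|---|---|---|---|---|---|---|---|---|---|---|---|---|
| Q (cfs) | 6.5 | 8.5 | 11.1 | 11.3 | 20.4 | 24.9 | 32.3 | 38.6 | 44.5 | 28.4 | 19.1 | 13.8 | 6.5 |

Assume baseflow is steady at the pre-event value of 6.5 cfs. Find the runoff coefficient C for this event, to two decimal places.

C ≈ 0.61

ΣQ_DR = 181.4 cfs; V = ΣQ_DR·Δt = 3.918 × 10^6 ft³.
Runoff depth d = V / A = 1.755 in.
C = d / P = 1.755 / 2.89 = 0.61.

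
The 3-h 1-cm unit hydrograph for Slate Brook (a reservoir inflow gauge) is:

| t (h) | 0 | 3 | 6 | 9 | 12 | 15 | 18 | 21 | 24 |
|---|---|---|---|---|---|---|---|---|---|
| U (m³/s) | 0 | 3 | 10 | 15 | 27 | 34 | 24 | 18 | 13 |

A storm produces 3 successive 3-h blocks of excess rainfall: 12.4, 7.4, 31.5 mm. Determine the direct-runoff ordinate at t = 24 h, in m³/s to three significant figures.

By discrete convolution, Q_j = Σ (P_i / 10 mm) · U_{j−i}.
At t = 24 h (j=8): Q = (12.4/10)·13 + (7.4/10)·18 + (31.5/10)·24 = 105 m³/s.

Q ≈ 105 m³/s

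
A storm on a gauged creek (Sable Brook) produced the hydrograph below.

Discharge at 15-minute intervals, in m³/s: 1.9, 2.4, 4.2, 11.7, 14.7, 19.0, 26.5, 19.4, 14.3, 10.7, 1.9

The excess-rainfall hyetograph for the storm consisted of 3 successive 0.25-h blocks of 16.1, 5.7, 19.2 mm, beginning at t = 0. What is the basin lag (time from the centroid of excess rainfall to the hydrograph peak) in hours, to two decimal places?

t_L ≈ 1.11 h

Centroid of excess rainfall: t_c = Σ P_i·t̄_i / ΣP_i = 0.3939 h (block centres at 0.125, 0.375, 0.625 h).
Hydrograph peak occurs at t = 1.5 h, so basin lag t_L = 1.5 − 0.3939 = 1.11 h.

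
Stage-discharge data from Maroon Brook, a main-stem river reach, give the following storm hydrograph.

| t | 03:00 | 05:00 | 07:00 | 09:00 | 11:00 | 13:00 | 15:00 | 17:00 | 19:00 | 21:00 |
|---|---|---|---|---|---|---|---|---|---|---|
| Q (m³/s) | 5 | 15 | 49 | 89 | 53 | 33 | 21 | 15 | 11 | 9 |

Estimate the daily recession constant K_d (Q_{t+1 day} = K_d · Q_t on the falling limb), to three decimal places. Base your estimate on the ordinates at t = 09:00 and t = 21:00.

Between t = 09:00 and t = 21:00 the flow falls from 89 to 9 m³/s over 6×2 h = 12 h.
Per-interval ratio K = (9/89)^(1/6) = 0.6826; K_d = K^(24/2) = 0.010.

K_d ≈ 0.010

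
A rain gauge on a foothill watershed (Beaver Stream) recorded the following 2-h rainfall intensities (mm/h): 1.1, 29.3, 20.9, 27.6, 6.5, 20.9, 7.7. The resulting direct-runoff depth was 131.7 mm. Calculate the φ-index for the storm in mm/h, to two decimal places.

φ ≈ 8.21 mm/h

Only the 4 blocks with intensity above φ contribute runoff: 29.3, 20.9, 27.6, 20.9 mm/h.
Σ(I−φ)·Δt = d  ⇒  (29.3+20.9+27.6+20.9 − 4φ)·2 = 131.7
φ = (98.70 − 131.7/2) / 4 = 8.21 mm/h.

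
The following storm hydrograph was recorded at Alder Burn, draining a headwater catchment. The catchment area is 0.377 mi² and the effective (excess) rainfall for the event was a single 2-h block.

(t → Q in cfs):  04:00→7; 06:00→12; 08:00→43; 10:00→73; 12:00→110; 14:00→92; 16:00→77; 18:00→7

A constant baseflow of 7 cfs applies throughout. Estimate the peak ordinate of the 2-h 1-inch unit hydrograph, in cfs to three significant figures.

U_p ≈ 34.3 cfs

Direct runoff: 0.0, 5.0, 36.0, 66.0, 103.0, 85.0, 70.0, 0.0 cfs; ΣQ_DR = 365.0 cfs, peak = 103.0 cfs.
Runoff depth d = ΣQ_DR·Δt / A = 365.0 × 7200 / (0.377 mi²) = 3.001 in.
The 1-inch UH is the DRH scaled by (1 in)/d, so U_p = 103.0 × 1/3.001 = 34.3 cfs.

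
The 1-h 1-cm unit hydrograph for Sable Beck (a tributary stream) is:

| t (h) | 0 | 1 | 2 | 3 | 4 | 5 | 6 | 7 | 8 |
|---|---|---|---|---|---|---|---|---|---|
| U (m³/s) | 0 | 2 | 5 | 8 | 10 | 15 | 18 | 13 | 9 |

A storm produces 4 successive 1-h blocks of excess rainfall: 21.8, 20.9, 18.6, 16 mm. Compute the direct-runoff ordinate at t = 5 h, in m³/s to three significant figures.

Q ≈ 76.5 m³/s

By discrete convolution, Q_j = Σ (P_i / 10 mm) · U_{j−i}.
At t = 5 h (j=5): Q = (21.8/10)·15 + (20.9/10)·10 + (18.6/10)·8 + (16/10)·5 = 76.5 m³/s.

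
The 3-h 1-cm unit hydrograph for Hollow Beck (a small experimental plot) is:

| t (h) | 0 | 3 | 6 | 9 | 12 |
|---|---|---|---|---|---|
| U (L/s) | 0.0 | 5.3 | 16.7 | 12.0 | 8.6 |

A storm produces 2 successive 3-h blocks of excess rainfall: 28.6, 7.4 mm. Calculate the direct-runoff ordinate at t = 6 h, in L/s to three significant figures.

Q ≈ 51.7 L/s

By discrete convolution, Q_j = Σ (P_i / 10 mm) · U_{j−i}.
At t = 6 h (j=2): Q = (28.6/10)·16.7 + (7.4/10)·5.3 = 51.7 L/s.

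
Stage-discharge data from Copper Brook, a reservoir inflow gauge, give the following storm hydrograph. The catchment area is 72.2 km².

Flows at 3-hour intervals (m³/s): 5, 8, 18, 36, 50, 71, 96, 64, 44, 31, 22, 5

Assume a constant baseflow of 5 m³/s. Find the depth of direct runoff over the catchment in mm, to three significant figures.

d ≈ 58.3 mm

Direct runoff: 0.0, 3.0, 13.0, 31.0, 45.0, 66.0, 91.0, 59.0, 39.0, 26.0, 17.0, 0.0 m³/s; ΣQ_DR = 390.0 m³/s.
V = ΣQ_DR · Δt = 390.0 × 10800 s = 4.212 × 10^6 m³.
Over A = 72.2 km², depth = V / A = 58.3 mm.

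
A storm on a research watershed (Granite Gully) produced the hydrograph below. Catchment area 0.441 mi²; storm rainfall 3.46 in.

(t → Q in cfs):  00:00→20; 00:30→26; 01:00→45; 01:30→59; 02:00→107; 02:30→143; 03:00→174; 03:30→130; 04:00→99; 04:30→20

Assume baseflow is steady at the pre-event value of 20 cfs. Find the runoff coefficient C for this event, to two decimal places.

C ≈ 0.32

ΣQ_DR = 623.0 cfs; V = ΣQ_DR·Δt = 1.121 × 10^6 ft³.
Runoff depth d = V / A = 1.095 in.
C = d / P = 1.095 / 3.46 = 0.32.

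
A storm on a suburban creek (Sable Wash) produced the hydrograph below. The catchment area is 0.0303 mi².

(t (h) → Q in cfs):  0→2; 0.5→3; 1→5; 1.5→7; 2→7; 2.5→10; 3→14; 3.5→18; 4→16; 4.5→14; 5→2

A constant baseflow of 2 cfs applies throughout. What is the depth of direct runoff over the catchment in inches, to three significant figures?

d ≈ 1.94 in

Direct runoff: 0.0, 1.0, 3.0, 5.0, 5.0, 8.0, 12.0, 16.0, 14.0, 12.0, 0.0 cfs; ΣQ_DR = 76.00 cfs.
V = ΣQ_DR · Δt = 76.00 × 1800 s = 1.368 × 10^5 ft³.
Over A = 0.0303 mi², depth = V / A = 1.94 in.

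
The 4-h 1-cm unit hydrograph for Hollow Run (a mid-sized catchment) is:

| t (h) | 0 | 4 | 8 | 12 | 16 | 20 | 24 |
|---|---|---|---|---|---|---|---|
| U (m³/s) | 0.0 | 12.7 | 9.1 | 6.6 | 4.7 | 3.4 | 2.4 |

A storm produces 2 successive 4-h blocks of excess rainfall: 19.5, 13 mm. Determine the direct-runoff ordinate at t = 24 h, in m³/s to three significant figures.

Q ≈ 9.10 m³/s

By discrete convolution, Q_j = Σ (P_i / 10 mm) · U_{j−i}.
At t = 24 h (j=6): Q = (19.5/10)·2.4 + (13/10)·3.4 = 9.10 m³/s.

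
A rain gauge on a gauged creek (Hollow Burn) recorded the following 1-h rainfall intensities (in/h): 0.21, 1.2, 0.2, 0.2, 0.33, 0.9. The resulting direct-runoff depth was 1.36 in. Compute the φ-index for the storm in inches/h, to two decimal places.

Only the 2 blocks with intensity above φ contribute runoff: 1.2, 0.9 in/h.
Σ(I−φ)·Δt = d  ⇒  (1.2+0.9 − 2φ)·1 = 1.36
φ = (2.100 − 1.36/1) / 2 = 0.37 in/h.

φ ≈ 0.37 in/h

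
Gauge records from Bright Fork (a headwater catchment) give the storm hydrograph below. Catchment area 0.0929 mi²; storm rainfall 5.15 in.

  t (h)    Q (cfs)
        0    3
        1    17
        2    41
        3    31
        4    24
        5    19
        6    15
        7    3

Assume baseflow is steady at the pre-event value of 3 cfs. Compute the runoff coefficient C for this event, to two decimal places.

ΣQ_DR = 129.0 cfs; V = ΣQ_DR·Δt = 4.644 × 10^5 ft³.
Runoff depth d = V / A = 2.152 in.
C = d / P = 2.152 / 5.15 = 0.42.

C ≈ 0.42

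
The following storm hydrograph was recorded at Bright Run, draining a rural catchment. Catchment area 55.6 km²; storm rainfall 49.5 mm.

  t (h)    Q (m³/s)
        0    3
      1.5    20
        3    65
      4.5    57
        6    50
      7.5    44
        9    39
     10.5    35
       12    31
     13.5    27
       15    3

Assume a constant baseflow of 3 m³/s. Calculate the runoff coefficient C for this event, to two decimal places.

ΣQ_DR = 341.0 m³/s; V = ΣQ_DR·Δt = 1.841 × 10^6 m³.
Runoff depth d = V / A = 33.12 mm.
C = d / P = 33.12 / 49.5 = 0.67.

C ≈ 0.67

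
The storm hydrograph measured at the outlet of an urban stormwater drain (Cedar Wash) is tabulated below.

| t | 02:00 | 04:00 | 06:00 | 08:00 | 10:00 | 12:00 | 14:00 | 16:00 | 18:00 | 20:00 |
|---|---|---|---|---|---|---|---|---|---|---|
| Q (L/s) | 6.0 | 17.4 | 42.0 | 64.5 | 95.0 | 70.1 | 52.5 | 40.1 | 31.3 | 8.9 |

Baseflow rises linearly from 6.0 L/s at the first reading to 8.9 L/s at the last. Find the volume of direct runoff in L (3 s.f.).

V ≈ 2.54 × 10^6 L

Direct-runoff ordinates (Q − Q_b): 0.00, 11.08, 35.36, 57.53, 87.71, 62.49, 44.57, 31.84, 22.72, 0.00 L/s.
ΣQ_DR = 353.3 L/s.
With Δt = 2 h = 7200 s, V = ΣQ_DR · Δt = 353.3 × 7200 = 2.54 × 10^6 L.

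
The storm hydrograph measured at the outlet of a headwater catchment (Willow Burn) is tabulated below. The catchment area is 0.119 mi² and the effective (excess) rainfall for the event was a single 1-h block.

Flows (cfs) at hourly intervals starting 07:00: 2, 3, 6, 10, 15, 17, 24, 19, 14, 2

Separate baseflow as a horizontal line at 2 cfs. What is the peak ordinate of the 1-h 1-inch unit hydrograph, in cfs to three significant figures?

Direct runoff: 0.0, 1.0, 4.0, 8.0, 13.0, 15.0, 22.0, 17.0, 12.0, 0.0 cfs; ΣQ_DR = 92.00 cfs, peak = 22.0 cfs.
Runoff depth d = ΣQ_DR·Δt / A = 92.00 × 3600 / (0.119 mi²) = 1.198 in.
The 1-inch UH is the DRH scaled by (1 in)/d, so U_p = 22.0 × 1/1.198 = 18.4 cfs.

U_p ≈ 18.4 cfs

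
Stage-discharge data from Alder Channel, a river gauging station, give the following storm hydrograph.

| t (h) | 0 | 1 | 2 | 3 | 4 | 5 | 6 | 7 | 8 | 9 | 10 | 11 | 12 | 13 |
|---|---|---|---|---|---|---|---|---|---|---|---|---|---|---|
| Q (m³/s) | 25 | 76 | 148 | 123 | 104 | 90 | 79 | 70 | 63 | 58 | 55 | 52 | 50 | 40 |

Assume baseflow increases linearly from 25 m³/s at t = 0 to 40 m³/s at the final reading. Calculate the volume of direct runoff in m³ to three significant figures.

Direct-runoff ordinates (Q − Q_b): 0.00, 49.85, 120.69, 94.54, 74.38, 59.23, 47.08, 36.92, 28.77, 22.62, 18.46, 14.31, 11.15, 0.00 m³/s.
ΣQ_DR = 578.0 m³/s.
With Δt = 1 h = 3600 s, V = ΣQ_DR · Δt = 578.0 × 3600 = 2.08 × 10^6 m³.

V ≈ 2.08 × 10^6 m³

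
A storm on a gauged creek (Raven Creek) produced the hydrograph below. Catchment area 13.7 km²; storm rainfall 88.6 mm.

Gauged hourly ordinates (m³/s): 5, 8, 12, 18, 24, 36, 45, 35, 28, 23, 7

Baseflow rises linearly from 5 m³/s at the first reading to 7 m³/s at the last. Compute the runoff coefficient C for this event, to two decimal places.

C ≈ 0.52

ΣQ_DR = 175.0 m³/s; V = ΣQ_DR·Δt = 6.300 × 10^5 m³.
Runoff depth d = V / A = 45.99 mm.
C = d / P = 45.99 / 88.6 = 0.52.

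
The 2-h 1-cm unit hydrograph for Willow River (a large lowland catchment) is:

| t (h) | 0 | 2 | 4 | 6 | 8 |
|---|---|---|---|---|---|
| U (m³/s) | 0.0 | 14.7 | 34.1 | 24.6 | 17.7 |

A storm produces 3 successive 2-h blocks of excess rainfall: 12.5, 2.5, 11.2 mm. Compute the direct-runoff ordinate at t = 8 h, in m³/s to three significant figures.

Q ≈ 66.5 m³/s

By discrete convolution, Q_j = Σ (P_i / 10 mm) · U_{j−i}.
At t = 8 h (j=4): Q = (12.5/10)·17.7 + (2.5/10)·24.6 + (11.2/10)·34.1 = 66.5 m³/s.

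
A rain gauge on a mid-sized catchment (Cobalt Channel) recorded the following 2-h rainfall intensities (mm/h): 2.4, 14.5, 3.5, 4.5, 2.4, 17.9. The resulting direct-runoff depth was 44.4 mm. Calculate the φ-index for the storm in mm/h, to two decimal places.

Only the 2 blocks with intensity above φ contribute runoff: 14.5, 17.9 mm/h.
Σ(I−φ)·Δt = d  ⇒  (14.5+17.9 − 2φ)·2 = 44.4
φ = (32.40 − 44.4/2) / 2 = 5.10 mm/h.

φ ≈ 5.10 mm/h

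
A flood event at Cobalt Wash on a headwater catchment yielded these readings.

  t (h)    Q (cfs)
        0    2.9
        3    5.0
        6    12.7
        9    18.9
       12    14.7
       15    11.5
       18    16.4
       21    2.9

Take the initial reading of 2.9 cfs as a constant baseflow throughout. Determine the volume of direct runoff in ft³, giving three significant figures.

V ≈ 6.67 × 10^5 ft³

Direct-runoff ordinates (Q − Q_b): 0.0, 2.1, 9.8, 16.0, 11.8, 8.6, 13.5, 0.0 cfs.
ΣQ_DR = 61.80 cfs.
With Δt = 3 h = 10800 s, V = ΣQ_DR · Δt = 61.80 × 10800 = 6.67 × 10^5 ft³.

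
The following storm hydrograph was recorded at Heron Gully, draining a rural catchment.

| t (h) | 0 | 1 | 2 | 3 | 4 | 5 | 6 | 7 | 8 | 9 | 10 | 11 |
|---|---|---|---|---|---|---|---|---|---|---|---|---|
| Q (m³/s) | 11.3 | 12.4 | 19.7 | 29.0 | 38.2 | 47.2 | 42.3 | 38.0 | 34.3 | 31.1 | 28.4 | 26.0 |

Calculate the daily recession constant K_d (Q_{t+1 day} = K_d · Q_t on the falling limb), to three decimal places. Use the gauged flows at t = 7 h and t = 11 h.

K_d ≈ 0.103

Between t = 7 h and t = 11 h the flow falls from 38.0 to 26.0 m³/s over 4×1 h = 4 h.
Per-interval ratio K = (26.0/38.0)^(1/4) = 0.9095; K_d = K^(24/1) = 0.103.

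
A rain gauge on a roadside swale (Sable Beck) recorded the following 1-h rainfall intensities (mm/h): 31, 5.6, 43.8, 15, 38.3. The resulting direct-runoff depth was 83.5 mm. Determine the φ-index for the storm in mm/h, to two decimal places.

φ ≈ 11.15 mm/h

Only the 4 blocks with intensity above φ contribute runoff: 31, 43.8, 15, 38.3 mm/h.
Σ(I−φ)·Δt = d  ⇒  (31+43.8+15+38.3 − 4φ)·1 = 83.5
φ = (128.1 − 83.5/1) / 4 = 11.15 mm/h.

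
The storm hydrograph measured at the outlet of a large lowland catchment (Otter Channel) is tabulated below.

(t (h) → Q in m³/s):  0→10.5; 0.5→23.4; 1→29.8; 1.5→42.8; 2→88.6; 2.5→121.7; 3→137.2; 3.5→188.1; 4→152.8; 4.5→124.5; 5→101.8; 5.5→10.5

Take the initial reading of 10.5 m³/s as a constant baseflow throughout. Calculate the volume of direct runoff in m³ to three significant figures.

V ≈ 1.63 × 10^6 m³

Direct-runoff ordinates (Q − Q_b): 0.0, 12.9, 19.3, 32.3, 78.1, 111.2, 126.7, 177.6, 142.3, 114.0, 91.3, 0.0 m³/s.
ΣQ_DR = 905.7 m³/s.
With Δt = 0.5 h = 1800 s, V = ΣQ_DR · Δt = 905.7 × 1800 = 1.63 × 10^6 m³.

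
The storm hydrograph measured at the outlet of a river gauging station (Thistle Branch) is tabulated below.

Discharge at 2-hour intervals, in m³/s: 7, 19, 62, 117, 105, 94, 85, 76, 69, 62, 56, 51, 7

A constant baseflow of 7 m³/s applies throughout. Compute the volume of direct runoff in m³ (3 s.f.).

V ≈ 5.18 × 10^6 m³

Direct-runoff ordinates (Q − Q_b): 0.0, 12.0, 55.0, 110.0, 98.0, 87.0, 78.0, 69.0, 62.0, 55.0, 49.0, 44.0, 0.0 m³/s.
ΣQ_DR = 719.0 m³/s.
With Δt = 2 h = 7200 s, V = ΣQ_DR · Δt = 719.0 × 7200 = 5.18 × 10^6 m³.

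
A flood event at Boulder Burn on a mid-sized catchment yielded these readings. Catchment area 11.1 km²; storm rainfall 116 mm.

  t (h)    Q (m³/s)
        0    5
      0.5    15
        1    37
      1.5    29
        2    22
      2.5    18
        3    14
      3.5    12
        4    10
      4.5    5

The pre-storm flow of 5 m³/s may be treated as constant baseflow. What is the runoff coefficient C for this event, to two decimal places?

C ≈ 0.16

ΣQ_DR = 117.0 m³/s; V = ΣQ_DR·Δt = 2.106 × 10^5 m³.
Runoff depth d = V / A = 18.97 mm.
C = d / P = 18.97 / 116 = 0.16.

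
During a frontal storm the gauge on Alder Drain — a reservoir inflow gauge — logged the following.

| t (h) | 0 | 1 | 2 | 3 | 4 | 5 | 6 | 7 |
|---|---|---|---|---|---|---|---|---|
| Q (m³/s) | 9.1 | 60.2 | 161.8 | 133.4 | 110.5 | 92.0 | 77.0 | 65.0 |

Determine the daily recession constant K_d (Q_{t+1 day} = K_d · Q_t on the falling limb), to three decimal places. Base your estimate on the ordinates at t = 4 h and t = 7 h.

Between t = 4 h and t = 7 h the flow falls from 110.5 to 65.0 m³/s over 3×1 h = 3 h.
Per-interval ratio K = (65.0/110.5)^(1/3) = 0.8379; K_d = K^(24/1) = 0.014.

K_d ≈ 0.014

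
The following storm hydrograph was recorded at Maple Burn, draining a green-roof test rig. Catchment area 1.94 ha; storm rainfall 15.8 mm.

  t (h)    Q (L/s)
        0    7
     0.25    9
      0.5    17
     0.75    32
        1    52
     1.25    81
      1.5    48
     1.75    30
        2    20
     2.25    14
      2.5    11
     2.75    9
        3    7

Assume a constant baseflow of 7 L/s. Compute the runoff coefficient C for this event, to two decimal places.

ΣQ_DR = 246.0 L/s; V = ΣQ_DR·Δt = 2.214 × 10^5 L.
Runoff depth d = V / A = 11.41 mm.
C = d / P = 11.41 / 15.8 = 0.72.

C ≈ 0.72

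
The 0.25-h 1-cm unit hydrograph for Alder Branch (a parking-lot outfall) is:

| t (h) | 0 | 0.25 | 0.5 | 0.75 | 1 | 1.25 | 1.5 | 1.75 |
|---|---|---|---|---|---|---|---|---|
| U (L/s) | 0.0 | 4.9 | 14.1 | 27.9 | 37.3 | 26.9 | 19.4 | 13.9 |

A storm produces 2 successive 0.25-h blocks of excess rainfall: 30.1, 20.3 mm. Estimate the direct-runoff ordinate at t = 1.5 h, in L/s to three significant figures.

Q ≈ 113 L/s

By discrete convolution, Q_j = Σ (P_i / 10 mm) · U_{j−i}.
At t = 1.5 h (j=6): Q = (30.1/10)·19.4 + (20.3/10)·26.9 = 113 L/s.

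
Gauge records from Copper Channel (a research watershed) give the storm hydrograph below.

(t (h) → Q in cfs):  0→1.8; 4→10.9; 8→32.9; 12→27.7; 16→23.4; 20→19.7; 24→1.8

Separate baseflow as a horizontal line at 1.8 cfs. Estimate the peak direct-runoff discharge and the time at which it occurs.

Q_p = 31.1 cfs at t = 8 h

Subtracting baseflow gives direct-runoff ordinates: 0.0, 9.1, 31.1, 25.9, 21.6, 17.9, 0.0 cfs.
The maximum is 31.1 cfs, occurring at the reading for t = 8 h.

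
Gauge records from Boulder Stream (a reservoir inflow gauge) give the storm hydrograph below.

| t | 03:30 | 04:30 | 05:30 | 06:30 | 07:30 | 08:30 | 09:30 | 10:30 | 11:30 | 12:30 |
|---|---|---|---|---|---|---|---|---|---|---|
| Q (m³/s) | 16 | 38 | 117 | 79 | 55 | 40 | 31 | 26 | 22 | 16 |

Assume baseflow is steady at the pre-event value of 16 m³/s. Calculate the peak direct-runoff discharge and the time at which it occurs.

Subtracting baseflow gives direct-runoff ordinates: 0.0, 22.0, 101.0, 63.0, 39.0, 24.0, 15.0, 10.0, 6.0, 0.0 m³/s.
The maximum is 101.0 m³/s, occurring at the reading for t = 05:30.

Q_p = 101.0 m³/s at t = 05:30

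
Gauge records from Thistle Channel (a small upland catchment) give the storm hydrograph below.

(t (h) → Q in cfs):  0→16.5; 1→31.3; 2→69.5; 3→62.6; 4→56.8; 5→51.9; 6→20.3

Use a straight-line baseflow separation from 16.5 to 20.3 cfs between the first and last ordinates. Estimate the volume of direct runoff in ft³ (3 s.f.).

Direct-runoff ordinates (Q − Q_b): 0.00, 14.17, 51.73, 44.20, 37.77, 32.23, 0.00 cfs.
ΣQ_DR = 180.1 cfs.
With Δt = 1 h = 3600 s, V = ΣQ_DR · Δt = 180.1 × 3600 = 6.48 × 10^5 ft³.

V ≈ 6.48 × 10^5 ft³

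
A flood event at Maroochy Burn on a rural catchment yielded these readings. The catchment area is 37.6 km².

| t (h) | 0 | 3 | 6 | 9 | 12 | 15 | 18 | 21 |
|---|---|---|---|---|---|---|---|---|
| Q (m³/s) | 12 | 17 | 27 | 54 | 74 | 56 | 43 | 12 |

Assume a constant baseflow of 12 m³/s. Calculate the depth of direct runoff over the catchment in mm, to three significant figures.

d ≈ 57.2 mm

Direct runoff: 0.0, 5.0, 15.0, 42.0, 62.0, 44.0, 31.0, 0.0 m³/s; ΣQ_DR = 199.0 m³/s.
V = ΣQ_DR · Δt = 199.0 × 10800 s = 2.149 × 10^6 m³.
Over A = 37.6 km², depth = V / A = 57.2 mm.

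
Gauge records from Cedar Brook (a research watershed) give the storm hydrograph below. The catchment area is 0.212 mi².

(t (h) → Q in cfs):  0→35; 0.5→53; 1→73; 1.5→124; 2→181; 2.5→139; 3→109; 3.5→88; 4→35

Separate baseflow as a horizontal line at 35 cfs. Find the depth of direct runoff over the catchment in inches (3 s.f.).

d ≈ 1.91 in

Direct runoff: 0.0, 18.0, 38.0, 89.0, 146.0, 104.0, 74.0, 53.0, 0.0 cfs; ΣQ_DR = 522.0 cfs.
V = ΣQ_DR · Δt = 522.0 × 1800 s = 9.396 × 10^5 ft³.
Over A = 0.212 mi², depth = V / A = 1.91 in.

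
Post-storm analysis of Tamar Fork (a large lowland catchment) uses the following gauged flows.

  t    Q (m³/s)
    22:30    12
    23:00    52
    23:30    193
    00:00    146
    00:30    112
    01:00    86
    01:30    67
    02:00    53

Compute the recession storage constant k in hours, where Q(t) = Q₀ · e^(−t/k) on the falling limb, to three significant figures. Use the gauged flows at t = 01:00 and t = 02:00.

On the falling limb, Q drops from 86 to 53 m³/s between t = 01:00 and t = 02:00 (Δt = 1 h).
k = −Δt / ln(Q₂/Q₁) = −1 / ln(53/86) = 2.07 h.

k ≈ 2.07 h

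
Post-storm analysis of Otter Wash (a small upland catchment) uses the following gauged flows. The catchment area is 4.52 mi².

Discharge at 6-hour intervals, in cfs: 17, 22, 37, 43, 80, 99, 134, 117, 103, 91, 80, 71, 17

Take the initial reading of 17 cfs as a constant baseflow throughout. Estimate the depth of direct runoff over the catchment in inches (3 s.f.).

Direct runoff: 0.0, 5.0, 20.0, 26.0, 63.0, 82.0, 117.0, 100.0, 86.0, 74.0, 63.0, 54.0, 0.0 cfs; ΣQ_DR = 690.0 cfs.
V = ΣQ_DR · Δt = 690.0 × 21600 s = 1.490 × 10^7 ft³.
Over A = 4.52 mi², depth = V / A = 1.42 in.

d ≈ 1.42 in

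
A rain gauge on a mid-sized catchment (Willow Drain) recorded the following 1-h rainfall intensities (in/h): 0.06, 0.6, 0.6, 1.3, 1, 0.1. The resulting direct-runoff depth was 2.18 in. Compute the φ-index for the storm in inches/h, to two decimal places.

φ ≈ 0.33 in/h

Only the 4 blocks with intensity above φ contribute runoff: 0.6, 0.6, 1.3, 1 in/h.
Σ(I−φ)·Δt = d  ⇒  (0.6+0.6+1.3+1 − 4φ)·1 = 2.18
φ = (3.500 − 2.18/1) / 4 = 0.33 in/h.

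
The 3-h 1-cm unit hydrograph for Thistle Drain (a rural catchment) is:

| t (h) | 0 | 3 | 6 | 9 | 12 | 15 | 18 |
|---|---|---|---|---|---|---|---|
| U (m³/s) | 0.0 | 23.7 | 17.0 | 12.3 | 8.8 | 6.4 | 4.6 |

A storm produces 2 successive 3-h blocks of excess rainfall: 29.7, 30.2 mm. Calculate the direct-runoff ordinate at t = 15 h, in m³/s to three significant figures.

By discrete convolution, Q_j = Σ (P_i / 10 mm) · U_{j−i}.
At t = 15 h (j=5): Q = (29.7/10)·6.4 + (30.2/10)·8.8 = 45.6 m³/s.

Q ≈ 45.6 m³/s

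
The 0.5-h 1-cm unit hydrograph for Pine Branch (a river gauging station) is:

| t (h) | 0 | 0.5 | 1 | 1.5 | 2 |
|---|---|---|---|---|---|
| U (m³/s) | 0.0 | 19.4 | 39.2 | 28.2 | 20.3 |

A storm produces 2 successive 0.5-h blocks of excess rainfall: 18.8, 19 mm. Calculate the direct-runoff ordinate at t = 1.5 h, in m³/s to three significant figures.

Q ≈ 127 m³/s

By discrete convolution, Q_j = Σ (P_i / 10 mm) · U_{j−i}.
At t = 1.5 h (j=3): Q = (18.8/10)·28.2 + (19/10)·39.2 = 127 m³/s.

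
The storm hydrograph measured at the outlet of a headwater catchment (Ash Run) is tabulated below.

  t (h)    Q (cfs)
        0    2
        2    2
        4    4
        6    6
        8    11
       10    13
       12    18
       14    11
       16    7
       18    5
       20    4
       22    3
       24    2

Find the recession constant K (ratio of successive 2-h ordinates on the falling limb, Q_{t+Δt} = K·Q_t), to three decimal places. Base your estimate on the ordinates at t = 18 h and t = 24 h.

K ≈ 0.737

Using the recession-limb readings at t = 18 h and t = 24 h: Q falls from 5 to 2 cfs over 3 intervals.
K = (Q₂/Q₁)^(1/3) = (2/5)^(1/3) = 0.737.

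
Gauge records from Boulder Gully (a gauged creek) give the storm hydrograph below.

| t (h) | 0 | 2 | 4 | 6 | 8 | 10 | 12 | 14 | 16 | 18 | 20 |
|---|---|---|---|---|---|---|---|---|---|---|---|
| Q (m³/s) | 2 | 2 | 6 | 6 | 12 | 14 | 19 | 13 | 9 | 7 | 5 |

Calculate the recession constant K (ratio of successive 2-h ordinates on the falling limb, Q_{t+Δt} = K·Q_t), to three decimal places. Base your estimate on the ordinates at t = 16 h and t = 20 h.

Using the recession-limb readings at t = 16 h and t = 20 h: Q falls from 9 to 5 m³/s over 2 intervals.
K = (Q₂/Q₁)^(1/2) = (5/9)^(1/2) = 0.745.

K ≈ 0.745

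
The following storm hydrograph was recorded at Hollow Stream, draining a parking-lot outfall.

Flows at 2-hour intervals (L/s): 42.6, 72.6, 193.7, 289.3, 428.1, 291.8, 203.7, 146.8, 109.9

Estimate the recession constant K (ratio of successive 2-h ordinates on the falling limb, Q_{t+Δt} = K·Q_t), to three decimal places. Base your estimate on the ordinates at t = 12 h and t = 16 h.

Using the recession-limb readings at t = 12 h and t = 16 h: Q falls from 203.7 to 109.9 L/s over 2 intervals.
K = (Q₂/Q₁)^(1/2) = (109.9/203.7)^(1/2) = 0.735.

K ≈ 0.735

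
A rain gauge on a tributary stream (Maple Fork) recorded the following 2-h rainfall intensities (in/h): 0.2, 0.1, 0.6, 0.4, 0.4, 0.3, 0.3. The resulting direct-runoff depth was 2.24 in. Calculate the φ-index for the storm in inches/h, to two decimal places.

Only the 6 blocks with intensity above φ contribute runoff: 0.2, 0.6, 0.4, 0.4, 0.3, 0.3 in/h.
Σ(I−φ)·Δt = d  ⇒  (0.2+0.6+0.4+0.4+0.3+0.3 − 6φ)·2 = 2.24
φ = (2.200 − 2.24/2) / 6 = 0.18 in/h.

φ ≈ 0.18 in/h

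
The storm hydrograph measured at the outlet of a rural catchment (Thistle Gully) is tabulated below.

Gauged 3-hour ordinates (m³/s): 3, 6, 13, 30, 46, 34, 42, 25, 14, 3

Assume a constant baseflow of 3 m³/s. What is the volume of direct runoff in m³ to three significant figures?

Direct-runoff ordinates (Q − Q_b): 0.0, 3.0, 10.0, 27.0, 43.0, 31.0, 39.0, 22.0, 11.0, 0.0 m³/s.
ΣQ_DR = 186.0 m³/s.
With Δt = 3 h = 10800 s, V = ΣQ_DR · Δt = 186.0 × 10800 = 2.01 × 10^6 m³.

V ≈ 2.01 × 10^6 m³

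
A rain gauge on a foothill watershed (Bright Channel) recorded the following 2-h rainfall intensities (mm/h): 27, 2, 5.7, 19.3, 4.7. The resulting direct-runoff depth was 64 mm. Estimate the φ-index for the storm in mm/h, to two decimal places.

φ ≈ 7.15 mm/h

Only the 2 blocks with intensity above φ contribute runoff: 27, 19.3 mm/h.
Σ(I−φ)·Δt = d  ⇒  (27+19.3 − 2φ)·2 = 64
φ = (46.30 − 64/2) / 2 = 7.15 mm/h.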